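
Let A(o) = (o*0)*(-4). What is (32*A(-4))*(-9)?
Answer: 0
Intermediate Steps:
A(o) = 0 (A(o) = 0*(-4) = 0)
(32*A(-4))*(-9) = (32*0)*(-9) = 0*(-9) = 0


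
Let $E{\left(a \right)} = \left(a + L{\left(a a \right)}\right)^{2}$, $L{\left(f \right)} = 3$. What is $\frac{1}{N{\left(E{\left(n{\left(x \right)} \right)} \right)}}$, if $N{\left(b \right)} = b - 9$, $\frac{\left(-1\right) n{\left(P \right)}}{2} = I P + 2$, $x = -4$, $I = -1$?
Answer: $\frac{1}{72} \approx 0.013889$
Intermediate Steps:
$n{\left(P \right)} = -4 + 2 P$ ($n{\left(P \right)} = - 2 \left(- P + 2\right) = - 2 \left(2 - P\right) = -4 + 2 P$)
$E{\left(a \right)} = \left(3 + a\right)^{2}$ ($E{\left(a \right)} = \left(a + 3\right)^{2} = \left(3 + a\right)^{2}$)
$N{\left(b \right)} = -9 + b$ ($N{\left(b \right)} = b - 9 = -9 + b$)
$\frac{1}{N{\left(E{\left(n{\left(x \right)} \right)} \right)}} = \frac{1}{-9 + \left(3 + \left(-4 + 2 \left(-4\right)\right)\right)^{2}} = \frac{1}{-9 + \left(3 - 12\right)^{2}} = \frac{1}{-9 + \left(-9\right)^{2}} = \frac{1}{-9 + 81} = \frac{1}{72}$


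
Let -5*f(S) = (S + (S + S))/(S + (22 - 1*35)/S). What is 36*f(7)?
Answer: -147/5 ≈ -29.400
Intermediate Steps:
f(S) = -3*S/(5*(S - 13/S)) (f(S) = -(S + (S + S))/(5*(S + (22 - 1*35)/S)) = -(S + 2*S)/(5*(S + (22 - 35)/S)) = -3*S/(5*(S - 13/S)))
36*f(7) = 36*(-3*7**2/(-65 + 5*7**2)) = 36*(-3*49/(-65 + 5*49)) = 36*(-3*49/(-65 + 245)) = 36*(-3*49/180) = 36*(-3*49*1/180) = 36*(-49/60) = -147/5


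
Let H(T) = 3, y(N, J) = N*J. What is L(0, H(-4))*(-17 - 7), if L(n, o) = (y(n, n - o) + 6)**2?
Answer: -864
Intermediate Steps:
y(N, J) = J*N
L(n, o) = (6 + n*(n - o))**2 (L(n, o) = ((n - o)*n + 6)**2 = (n*(n - o) + 6)**2 = (6 + n*(n - o))**2)
L(0, H(-4))*(-17 - 7) = (6 + 0*(0 - 1*3))**2*(-17 - 7) = (6 + 0*(0 - 3))**2*(-24) = (6 + 0*(-3))**2*(-24) = (6 + 0)**2*(-24) = 6**2*(-24) = 36*(-24) = -864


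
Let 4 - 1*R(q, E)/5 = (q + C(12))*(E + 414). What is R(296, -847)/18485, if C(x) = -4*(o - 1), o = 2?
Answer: 126440/3697 ≈ 34.201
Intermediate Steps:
C(x) = -4 (C(x) = -4*(2 - 1) = -4*1 = -4)
R(q, E) = 20 - 5*(-4 + q)*(414 + E) (R(q, E) = 20 - 5*(q - 4)*(E + 414) = 20 - 5*(-4 + q)*(414 + E))
R(296, -847)/18485 = (8300 - 2070*296 + 20*(-847) - 5*(-847)*296)/18485 = (8300 - 612720 - 16940 + 1253560)*(1/18485) = 632200*(1/18485) = 126440/3697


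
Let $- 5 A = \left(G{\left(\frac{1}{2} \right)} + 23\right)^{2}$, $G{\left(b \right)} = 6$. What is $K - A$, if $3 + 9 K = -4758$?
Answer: $- \frac{1804}{5} \approx -360.8$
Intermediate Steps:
$A = - \frac{841}{5}$ ($A = - \frac{\left(6 + 23\right)^{2}}{5} = - \frac{29^{2}}{5} = \left(- \frac{1}{5}\right) 841 = - \frac{841}{5} \approx -168.2$)
$K = -529$ ($K = - \frac{1}{3} + \frac{1}{9} \left(-4758\right) = - \frac{1}{3} - \frac{1586}{3} = -529$)
$K - A = -529 - - \frac{841}{5} = -529 + \frac{841}{5} = - \frac{1804}{5}$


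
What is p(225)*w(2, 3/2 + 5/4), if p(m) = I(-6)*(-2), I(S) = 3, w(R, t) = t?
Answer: -33/2 ≈ -16.500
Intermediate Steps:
p(m) = -6 (p(m) = 3*(-2) = -6)
p(225)*w(2, 3/2 + 5/4) = -6*(3/2 + 5/4) = -6*11/4 = -33/2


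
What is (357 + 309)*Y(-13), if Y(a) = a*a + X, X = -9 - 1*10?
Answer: 99900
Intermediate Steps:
X = -19 (X = -9 - 10 = -19)
Y(a) = -19 + a² (Y(a) = a*a - 19 = a² - 19 = -19 + a²)
(357 + 309)*Y(-13) = (357 + 309)*(-19 + (-13)²) = 666*(-19 + 169) = 666*150 = 99900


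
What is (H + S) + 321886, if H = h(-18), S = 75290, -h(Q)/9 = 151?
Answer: 395817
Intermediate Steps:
h(Q) = -1359 (h(Q) = -9*151 = -1359)
H = -1359
(H + S) + 321886 = (-1359 + 75290) + 321886 = 73931 + 321886 = 395817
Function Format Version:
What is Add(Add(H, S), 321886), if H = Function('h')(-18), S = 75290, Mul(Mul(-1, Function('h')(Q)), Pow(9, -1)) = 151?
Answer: 395817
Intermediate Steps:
Function('h')(Q) = -1359 (Function('h')(Q) = Mul(-9, 151) = -1359)
H = -1359
Add(Add(H, S), 321886) = Add(Add(-1359, 75290), 321886) = Add(73931, 321886) = 395817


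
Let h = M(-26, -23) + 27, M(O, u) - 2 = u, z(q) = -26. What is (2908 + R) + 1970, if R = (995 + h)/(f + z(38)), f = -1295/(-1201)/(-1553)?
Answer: 234692923541/48495273 ≈ 4839.5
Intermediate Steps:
M(O, u) = 2 + u
h = 6 (h = (2 - 23) + 27 = -21 + 27 = 6)
f = -1295/1865153 (f = -1295*(-1/1201)*(-1/1553) = (1295/1201)*(-1/1553) = -1295/1865153 ≈ -0.00069431)
R = -1867018153/48495273 (R = (995 + 6)/(-1295/1865153 - 26) = 1001/(-48495273/1865153) = 1001*(-1865153/48495273) = -1867018153/48495273 ≈ -38.499)
(2908 + R) + 1970 = (2908 - 1867018153/48495273) + 1970 = 139157235731/48495273 + 1970 = 234692923541/48495273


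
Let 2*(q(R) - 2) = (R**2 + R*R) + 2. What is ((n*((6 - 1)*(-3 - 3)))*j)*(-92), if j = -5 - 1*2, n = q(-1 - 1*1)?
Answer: -135240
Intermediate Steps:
q(R) = 3 + R**2 (q(R) = 2 + ((R**2 + R*R) + 2)/2 = 2 + ((R**2 + R**2) + 2)/2 = 2 + (2*R**2 + 2)/2 = 2 + (2 + 2*R**2)/2 = 2 + (1 + R**2) = 3 + R**2)
n = 7 (n = 3 + (-1 - 1*1)**2 = 3 + (-1 - 1)**2 = 3 + (-2)**2 = 3 + 4 = 7)
j = -7 (j = -5 - 2 = -7)
((n*((6 - 1)*(-3 - 3)))*j)*(-92) = ((7*((6 - 1)*(-3 - 3)))*(-7))*(-92) = ((7*(5*(-6)))*(-7))*(-92) = ((7*(-30))*(-7))*(-92) = -210*(-7)*(-92) = 1470*(-92) = -135240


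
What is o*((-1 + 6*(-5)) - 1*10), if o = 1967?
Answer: -80647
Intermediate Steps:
o*((-1 + 6*(-5)) - 1*10) = 1967*((-1 + 6*(-5)) - 1*10) = 1967*((-1 - 30) - 10) = 1967*(-31 - 10) = 1967*(-41) = -80647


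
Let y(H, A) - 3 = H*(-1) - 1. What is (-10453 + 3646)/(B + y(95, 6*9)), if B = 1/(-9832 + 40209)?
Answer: 206776239/2825060 ≈ 73.194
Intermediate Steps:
y(H, A) = 2 - H (y(H, A) = 3 + (H*(-1) - 1) = 3 + (-H - 1) = 3 + (-1 - H) = 2 - H)
B = 1/30377 ≈ 3.2920e-5
(-10453 + 3646)/(B + y(95, 6*9)) = (-10453 + 3646)/(1/30377 + (2 - 1*95)) = -6807/(1/30377 + (2 - 95)) = -6807/(1/30377 - 93) = -6807/(-2825060/30377) = -6807*(-30377/2825060) = 206776239/2825060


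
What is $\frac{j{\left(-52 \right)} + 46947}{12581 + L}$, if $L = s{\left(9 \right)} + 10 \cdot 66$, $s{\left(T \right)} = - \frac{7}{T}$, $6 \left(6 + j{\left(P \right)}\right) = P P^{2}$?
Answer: $\frac{211557}{119162} \approx 1.7754$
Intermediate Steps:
$j{\left(P \right)} = -6 + \frac{P^{3}}{6}$ ($j{\left(P \right)} = -6 + \frac{P P^{2}}{6} = -6 + \frac{P^{3}}{6}$)
$L = \frac{5933}{9}$ ($L = - \frac{7}{9} + 10 \cdot 66 = \left(-7\right) \frac{1}{9} + 660 = - \frac{7}{9} + 660 = \frac{5933}{9} \approx 659.22$)
$\frac{j{\left(-52 \right)} + 46947}{12581 + L} = \frac{\left(-6 + \frac{\left(-52\right)^{3}}{6}\right) + 46947}{12581 + \frac{5933}{9}} = \frac{\left(-6 + \frac{1}{6} \left(-140608\right)\right) + 46947}{\frac{119162}{9}} = \left(\left(-6 - \frac{70304}{3}\right) + 46947\right) \frac{9}{119162} = \left(- \frac{70322}{3} + 46947\right) \frac{9}{119162} = \frac{70519}{3} \cdot \frac{9}{119162} = \frac{211557}{119162}$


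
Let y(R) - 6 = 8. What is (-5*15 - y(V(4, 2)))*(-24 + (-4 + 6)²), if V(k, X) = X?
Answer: 1780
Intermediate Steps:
y(R) = 14 (y(R) = 6 + 8 = 14)
(-5*15 - y(V(4, 2)))*(-24 + (-4 + 6)²) = (-5*15 - 1*14)*(-24 + (-4 + 6)²) = (-75 - 14)*(-24 + 2²) = -89*(-24 + 4) = -89*(-20) = 1780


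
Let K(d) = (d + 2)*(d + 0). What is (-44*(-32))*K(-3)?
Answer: 4224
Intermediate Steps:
K(d) = d*(2 + d) (K(d) = (2 + d)*d = d*(2 + d))
(-44*(-32))*K(-3) = (-44*(-32))*(-3*(2 - 3)) = 1408*(-3*(-1)) = 1408*3 = 4224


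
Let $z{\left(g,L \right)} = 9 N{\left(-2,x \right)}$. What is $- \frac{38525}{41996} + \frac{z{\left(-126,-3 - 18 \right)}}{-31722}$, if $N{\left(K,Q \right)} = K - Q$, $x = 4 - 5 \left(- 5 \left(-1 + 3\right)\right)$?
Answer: $- \frac{200154011}{222032852} \approx -0.90146$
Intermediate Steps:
$x = 54$ ($x = 4 - 5 \left(\left(-5\right) 2\right) = 4 - -50 = 4 + 50 = 54$)
$z{\left(g,L \right)} = -504$ ($z{\left(g,L \right)} = 9 \left(-2 - 54\right) = 9 \left(-56\right) = -504$)
$- \frac{38525}{41996} + \frac{z{\left(-126,-3 - 18 \right)}}{-31722} = - \frac{38525}{41996} - \frac{504}{-31722} = \left(-38525\right) \frac{1}{41996} - - \frac{84}{5287} = - \frac{38525}{41996} + \frac{84}{5287} = - \frac{200154011}{222032852}$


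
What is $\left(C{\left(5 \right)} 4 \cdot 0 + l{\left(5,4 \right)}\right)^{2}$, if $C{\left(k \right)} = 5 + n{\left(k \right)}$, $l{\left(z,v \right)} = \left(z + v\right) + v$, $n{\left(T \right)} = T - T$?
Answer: $169$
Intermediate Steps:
$n{\left(T \right)} = 0$
$l{\left(z,v \right)} = z + 2 v$ ($l{\left(z,v \right)} = \left(v + z\right) + v = z + 2 v$)
$C{\left(k \right)} = 5$ ($C{\left(k \right)} = 5 + 0 = 5$)
$\left(C{\left(5 \right)} 4 \cdot 0 + l{\left(5,4 \right)}\right)^{2} = \left(5 \cdot 4 \cdot 0 + \left(5 + 2 \cdot 4\right)\right)^{2} = \left(20 \cdot 0 + \left(5 + 8\right)\right)^{2} = \left(0 + 13\right)^{2} = 13^{2} = 169$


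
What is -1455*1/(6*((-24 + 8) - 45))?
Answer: 485/122 ≈ 3.9754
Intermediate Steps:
-1455*1/(6*((-24 + 8) - 45)) = -1455*1/(6*(-16 - 45)) = -1455/((-61*6)) = -1455/(-366) = -1455*(-1/366) = 485/122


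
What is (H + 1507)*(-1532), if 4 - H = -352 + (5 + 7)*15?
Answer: -2578356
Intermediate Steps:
H = 176 (H = 4 - (-352 + (5 + 7)*15) = 4 - (-352 + 12*15) = 4 - (-352 + 180) = 4 - 1*(-172) = 4 + 172 = 176)
(H + 1507)*(-1532) = (176 + 1507)*(-1532) = 1683*(-1532) = -2578356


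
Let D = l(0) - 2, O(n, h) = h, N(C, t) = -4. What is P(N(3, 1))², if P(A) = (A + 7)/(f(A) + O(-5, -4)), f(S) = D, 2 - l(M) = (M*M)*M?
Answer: 9/16 ≈ 0.56250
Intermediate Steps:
l(M) = 2 - M³ (l(M) = 2 - M*M*M = 2 - M²*M = 2 - M³)
D = 0 (D = (2 - 1*0³) - 2 = (2 - 1*0) - 2 = (2 + 0) - 2 = 2 - 2 = 0)
f(S) = 0
P(A) = -7/4 - A/4 (P(A) = (A + 7)/(0 - 4) = (7 + A)/(-4) = (7 + A)*(-¼) = -7/4 - A/4)
P(N(3, 1))² = (-7/4 - ¼*(-4))² = (-7/4 + 1)² = (-¾)² = 9/16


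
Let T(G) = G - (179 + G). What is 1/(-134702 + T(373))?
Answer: -1/134881 ≈ -7.4139e-6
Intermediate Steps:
T(G) = -179 (T(G) = G + (-179 - G) = -179)
1/(-134702 + T(373)) = 1/(-134702 - 179) = 1/(-134881) = -1/134881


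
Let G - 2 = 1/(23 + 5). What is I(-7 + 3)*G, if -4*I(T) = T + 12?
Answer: -57/14 ≈ -4.0714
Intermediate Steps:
I(T) = -3 - T/4 (I(T) = -(T + 12)/4 = -(12 + T)/4 = -3 - T/4)
G = 57/28 (G = 2 + 1/(23 + 5) = 2 + 1/28 = 57/28 ≈ 2.0357)
I(-7 + 3)*G = (-3 - (-7 + 3)/4)*(57/28) = (-3 - ¼*(-4))*(57/28) = (-3 + 1)*(57/28) = -2*57/28 = -57/14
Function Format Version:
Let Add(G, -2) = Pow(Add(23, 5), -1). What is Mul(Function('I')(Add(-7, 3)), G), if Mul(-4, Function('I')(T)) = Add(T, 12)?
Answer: Rational(-57, 14) ≈ -4.0714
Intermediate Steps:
Function('I')(T) = Add(-3, Mul(Rational(-1, 4), T)) (Function('I')(T) = Mul(Rational(-1, 4), Add(T, 12)) = Mul(Rational(-1, 4), Add(12, T)) = Add(-3, Mul(Rational(-1, 4), T)))
G = Rational(57, 28) (G = Add(2, Pow(Add(23, 5), -1)) = Add(2, Pow(28, -1)) = Add(2, Rational(1, 28)) = Rational(57, 28) ≈ 2.0357)
Mul(Function('I')(Add(-7, 3)), G) = Mul(Add(-3, Mul(Rational(-1, 4), Add(-7, 3))), Rational(57, 28)) = Mul(Add(-3, Mul(Rational(-1, 4), -4)), Rational(57, 28)) = Mul(Add(-3, 1), Rational(57, 28)) = Mul(-2, Rational(57, 28)) = Rational(-57, 14)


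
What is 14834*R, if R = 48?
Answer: 712032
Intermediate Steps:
14834*R = 14834*48 = 712032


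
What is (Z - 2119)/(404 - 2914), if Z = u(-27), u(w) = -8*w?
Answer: 1903/2510 ≈ 0.75817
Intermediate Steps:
Z = 216 (Z = -8*(-27) = 216)
(Z - 2119)/(404 - 2914) = (216 - 2119)/(404 - 2914) = -1903/(-2510) = -1903*(-1/2510) = 1903/2510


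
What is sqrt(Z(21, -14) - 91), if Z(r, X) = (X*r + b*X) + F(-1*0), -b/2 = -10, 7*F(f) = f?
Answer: I*sqrt(665) ≈ 25.788*I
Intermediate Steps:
F(f) = f/7
b = 20 (b = -2*(-10) = 20)
Z(r, X) = 20*X + X*r (Z(r, X) = (X*r + 20*X) + (-1*0)/7 = (20*X + X*r) + (1/7)*0 = (20*X + X*r) + 0 = 20*X + X*r)
sqrt(Z(21, -14) - 91) = sqrt(-14*(20 + 21) - 91) = sqrt(-14*41 - 91) = sqrt(-574 - 91) = sqrt(-665) = I*sqrt(665)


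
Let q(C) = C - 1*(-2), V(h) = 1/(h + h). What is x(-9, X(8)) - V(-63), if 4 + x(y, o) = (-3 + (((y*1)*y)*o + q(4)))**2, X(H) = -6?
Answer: 29393911/126 ≈ 2.3329e+5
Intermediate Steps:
V(h) = 1/(2*h)
q(C) = 2 + C (q(C) = C + 2 = 2 + C)
x(y, o) = -4 + (3 + o*y**2)**2 (x(y, o) = -4 + (-3 + (((y*1)*y)*o + (2 + 4)))**2 = -4 + (-3 + ((y*y)*o + 6))**2 = -4 + (-3 + (y**2*o + 6))**2 = -4 + (-3 + (o*y**2 + 6))**2 = -4 + (-3 + (6 + o*y**2))**2 = -4 + (3 + o*y**2)**2)
x(-9, X(8)) - V(-63) = (-4 + (3 - 6*(-9)**2)**2) - 1/(2*(-63)) = (-4 + (3 - 6*81)**2) - (-1)/(2*63) = (-4 + (3 - 486)**2) - 1*(-1/126) = (-4 + (-483)**2) + 1/126 = (-4 + 233289) + 1/126 = 233285 + 1/126 = 29393911/126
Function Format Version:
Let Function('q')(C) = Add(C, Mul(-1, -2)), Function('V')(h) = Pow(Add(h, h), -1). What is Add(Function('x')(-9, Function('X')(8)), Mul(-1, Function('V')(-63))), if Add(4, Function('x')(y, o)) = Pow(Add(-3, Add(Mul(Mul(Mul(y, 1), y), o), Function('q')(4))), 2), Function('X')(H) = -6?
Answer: Rational(29393911, 126) ≈ 2.3329e+5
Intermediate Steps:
Function('V')(h) = Mul(Rational(1, 2), Pow(h, -1)) (Function('V')(h) = Pow(Mul(2, h), -1) = Mul(Rational(1, 2), Pow(h, -1)))
Function('q')(C) = Add(2, C) (Function('q')(C) = Add(C, 2) = Add(2, C))
Function('x')(y, o) = Add(-4, Pow(Add(3, Mul(o, Pow(y, 2))), 2)) (Function('x')(y, o) = Add(-4, Pow(Add(-3, Add(Mul(Mul(Mul(y, 1), y), o), Add(2, 4))), 2)) = Add(-4, Pow(Add(-3, Add(Mul(Mul(y, y), o), 6)), 2)) = Add(-4, Pow(Add(-3, Add(Mul(Pow(y, 2), o), 6)), 2)) = Add(-4, Pow(Add(-3, Add(Mul(o, Pow(y, 2)), 6)), 2)) = Add(-4, Pow(Add(-3, Add(6, Mul(o, Pow(y, 2)))), 2)) = Add(-4, Pow(Add(3, Mul(o, Pow(y, 2))), 2)))
Add(Function('x')(-9, Function('X')(8)), Mul(-1, Function('V')(-63))) = Add(Add(-4, Pow(Add(3, Mul(-6, Pow(-9, 2))), 2)), Mul(-1, Mul(Rational(1, 2), Pow(-63, -1)))) = Add(Add(-4, Pow(Add(3, Mul(-6, 81)), 2)), Mul(-1, Mul(Rational(1, 2), Rational(-1, 63)))) = Add(Add(-4, Pow(Add(3, -486), 2)), Mul(-1, Rational(-1, 126))) = Add(Add(-4, Pow(-483, 2)), Rational(1, 126)) = Add(Add(-4, 233289), Rational(1, 126)) = Add(233285, Rational(1, 126)) = Rational(29393911, 126)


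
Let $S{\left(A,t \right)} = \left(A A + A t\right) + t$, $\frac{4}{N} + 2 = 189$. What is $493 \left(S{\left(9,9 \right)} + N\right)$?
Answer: $\frac{927449}{11} \approx 84314.0$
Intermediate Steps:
$N = \frac{4}{187}$ ($N = \frac{4}{-2 + 189} = \frac{4}{187} \approx 0.02139$)
$S{\left(A,t \right)} = t + A^{2} + A t$ ($S{\left(A,t \right)} = \left(A^{2} + A t\right) + t = t + A^{2} + A t$)
$493 \left(S{\left(9,9 \right)} + N\right) = 493 \left(\left(9 + 9^{2} + 9 \cdot 9\right) + \frac{4}{187}\right) = 493 \left(\left(9 + 81 + 81\right) + \frac{4}{187}\right) = 493 \left(171 + \frac{4}{187}\right) = 493 \cdot \frac{31981}{187} = \frac{927449}{11}$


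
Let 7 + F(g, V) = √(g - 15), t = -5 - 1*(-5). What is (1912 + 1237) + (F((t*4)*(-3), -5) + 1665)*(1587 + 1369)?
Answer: 4904197 + 2956*I*√15 ≈ 4.9042e+6 + 11449.0*I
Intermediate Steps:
t = 0 (t = -5 + 5 = 0)
F(g, V) = -7 + √(-15 + g) (F(g, V) = -7 + √(g - 15) = -7 + √(-15 + g))
(1912 + 1237) + (F((t*4)*(-3), -5) + 1665)*(1587 + 1369) = (1912 + 1237) + ((-7 + √(-15 + (0*4)*(-3))) + 1665)*(1587 + 1369) = 3149 + ((-7 + √(-15 + 0*(-3))) + 1665)*2956 = 3149 + ((-7 + √(-15 + 0)) + 1665)*2956 = 3149 + ((-7 + √(-15)) + 1665)*2956 = 3149 + ((-7 + I*√15) + 1665)*2956 = 3149 + (1658 + I*√15)*2956 = 3149 + (4901048 + 2956*I*√15) = 4904197 + 2956*I*√15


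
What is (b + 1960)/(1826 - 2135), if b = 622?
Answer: -2582/309 ≈ -8.3560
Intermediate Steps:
(b + 1960)/(1826 - 2135) = (622 + 1960)/(1826 - 2135) = 2582/(-309) = 2582*(-1/309) = -2582/309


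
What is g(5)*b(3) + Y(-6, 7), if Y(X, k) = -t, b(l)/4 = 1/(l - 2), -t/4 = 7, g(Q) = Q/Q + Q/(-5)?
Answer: 28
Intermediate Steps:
g(Q) = 1 - Q/5 (g(Q) = 1 + Q*(-1/5) = 1 - Q/5)
t = -28 (t = -4*7 = -28)
b(l) = 4/(-2 + l) (b(l) = 4/(l - 2) = 4/(-2 + l))
Y(X, k) = 28 (Y(X, k) = -1*(-28) = 28)
g(5)*b(3) + Y(-6, 7) = (1 - 1/5*5)*(4/(-2 + 3)) + 28 = (1 - 1)*(4/1) + 28 = 0*(4*1) + 28 = 0*4 + 28 = 0 + 28 = 28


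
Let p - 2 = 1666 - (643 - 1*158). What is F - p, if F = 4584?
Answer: 3401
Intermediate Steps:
p = 1183 (p = 2 + (1666 - (643 - 1*158)) = 2 + (1666 - (643 - 158)) = 2 + (1666 - 1*485) = 2 + (1666 - 485) = 2 + 1181 = 1183)
F - p = 4584 - 1*1183 = 4584 - 1183 = 3401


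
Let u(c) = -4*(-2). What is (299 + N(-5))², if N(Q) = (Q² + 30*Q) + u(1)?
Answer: 33124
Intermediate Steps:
u(c) = 8
N(Q) = 8 + Q² + 30*Q (N(Q) = (Q² + 30*Q) + 8 = 8 + Q² + 30*Q)
(299 + N(-5))² = (299 + (8 + (-5)² + 30*(-5)))² = (299 + (8 + 25 - 150))² = (299 - 117)² = 182² = 33124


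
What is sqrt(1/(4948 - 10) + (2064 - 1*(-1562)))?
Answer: sqrt(88415823282)/4938 ≈ 60.216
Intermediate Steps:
sqrt(1/(4948 - 10) + (2064 - 1*(-1562))) = sqrt(1/4938 + (2064 + 1562)) = sqrt(1/4938 + 3626) = sqrt(17905189/4938) = sqrt(88415823282)/4938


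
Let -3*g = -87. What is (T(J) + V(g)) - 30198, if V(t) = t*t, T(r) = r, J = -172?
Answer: -29529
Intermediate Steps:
g = 29 (g = -1/3*(-87) = 29)
V(t) = t**2
(T(J) + V(g)) - 30198 = (-172 + 29**2) - 30198 = (-172 + 841) - 30198 = 669 - 30198 = -29529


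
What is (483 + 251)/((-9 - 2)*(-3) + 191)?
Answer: 367/112 ≈ 3.2768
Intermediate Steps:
(483 + 251)/((-9 - 2)*(-3) + 191) = 734/(-11*(-3) + 191) = 734/(33 + 191) = 734/224 = 734*(1/224) = 367/112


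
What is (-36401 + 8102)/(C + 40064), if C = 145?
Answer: -9433/13403 ≈ -0.70380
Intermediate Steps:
(-36401 + 8102)/(C + 40064) = (-36401 + 8102)/(145 + 40064) = -28299/40209 = -28299*1/40209 = -9433/13403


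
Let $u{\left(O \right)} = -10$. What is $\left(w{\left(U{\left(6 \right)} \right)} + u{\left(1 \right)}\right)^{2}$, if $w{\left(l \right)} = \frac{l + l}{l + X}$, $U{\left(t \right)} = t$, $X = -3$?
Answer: $36$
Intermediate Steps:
$w{\left(l \right)} = \frac{2 l}{-3 + l}$ ($w{\left(l \right)} = \frac{l + l}{l - 3} = \frac{2 l}{-3 + l}$)
$\left(w{\left(U{\left(6 \right)} \right)} + u{\left(1 \right)}\right)^{2} = \left(2 \cdot 6 \frac{1}{-3 + 6} - 10\right)^{2} = \left(2 \cdot 6 \cdot \frac{1}{3} - 10\right)^{2} = \left(4 - 10\right)^{2} = \left(-6\right)^{2} = 36$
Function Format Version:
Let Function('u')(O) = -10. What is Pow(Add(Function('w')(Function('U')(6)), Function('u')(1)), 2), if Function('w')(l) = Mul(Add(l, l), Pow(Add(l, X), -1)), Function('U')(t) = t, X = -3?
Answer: 36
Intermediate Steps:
Function('w')(l) = Mul(2, l, Pow(Add(-3, l), -1)) (Function('w')(l) = Mul(Add(l, l), Pow(Add(l, -3), -1)) = Mul(Mul(2, l), Pow(Add(-3, l), -1)) = Mul(2, l, Pow(Add(-3, l), -1)))
Pow(Add(Function('w')(Function('U')(6)), Function('u')(1)), 2) = Pow(Add(Mul(2, 6, Pow(Add(-3, 6), -1)), -10), 2) = Pow(Add(Mul(2, 6, Pow(3, -1)), -10), 2) = Pow(Add(Mul(2, 6, Rational(1, 3)), -10), 2) = Pow(Add(4, -10), 2) = Pow(-6, 2) = 36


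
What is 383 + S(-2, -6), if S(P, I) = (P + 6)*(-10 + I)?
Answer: 319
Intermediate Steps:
S(P, I) = (-10 + I)*(6 + P) (S(P, I) = (6 + P)*(-10 + I) = (-10 + I)*(6 + P))
383 + S(-2, -6) = 383 + (-60 - 10*(-2) + 6*(-6) - 6*(-2)) = 383 + (-60 + 20 - 36 + 12) = 383 - 64 = 319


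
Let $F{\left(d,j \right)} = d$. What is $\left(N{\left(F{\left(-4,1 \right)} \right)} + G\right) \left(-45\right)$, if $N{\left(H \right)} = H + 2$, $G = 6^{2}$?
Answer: $-1530$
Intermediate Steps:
$G = 36$
$N{\left(H \right)} = 2 + H$
$\left(N{\left(F{\left(-4,1 \right)} \right)} + G\right) \left(-45\right) = \left(\left(2 - 4\right) + 36\right) \left(-45\right) = \left(-2 + 36\right) \left(-45\right) = 34 \left(-45\right) = -1530$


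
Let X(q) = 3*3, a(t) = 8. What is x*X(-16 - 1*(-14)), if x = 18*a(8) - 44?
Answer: 900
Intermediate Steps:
X(q) = 9
x = 100 (x = 18*8 - 44 = 144 - 44 = 100)
x*X(-16 - 1*(-14)) = 100*9 = 900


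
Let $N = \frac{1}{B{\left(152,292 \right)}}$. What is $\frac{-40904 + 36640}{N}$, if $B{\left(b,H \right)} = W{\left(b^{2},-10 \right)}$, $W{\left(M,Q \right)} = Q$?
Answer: $42640$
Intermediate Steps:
$B{\left(b,H \right)} = -10$
$N = - \frac{1}{10}$ ($N = \frac{1}{-10} = - \frac{1}{10} \approx -0.1$)
$\frac{-40904 + 36640}{N} = \frac{-40904 + 36640}{- \frac{1}{10}} = \left(-4264\right) \left(-10\right) = 42640$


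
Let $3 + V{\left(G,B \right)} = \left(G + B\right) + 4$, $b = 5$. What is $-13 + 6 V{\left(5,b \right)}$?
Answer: $53$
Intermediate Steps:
$V{\left(G,B \right)} = 1 + B + G$ ($V{\left(G,B \right)} = -3 + \left(\left(G + B\right) + 4\right) = -3 + \left(\left(B + G\right) + 4\right) = -3 + \left(4 + B + G\right) = 1 + B + G$)
$-13 + 6 V{\left(5,b \right)} = -13 + 6 \left(1 + 5 + 5\right) = -13 + 6 \cdot 11 = -13 + 66 = 53$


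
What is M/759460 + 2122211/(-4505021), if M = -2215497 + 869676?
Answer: -7674686233301/3421383248660 ≈ -2.2432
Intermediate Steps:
M = -1345821
M/759460 + 2122211/(-4505021) = -1345821/759460 + 2122211/(-4505021) = -1345821*1/759460 + 2122211*(-1/4505021) = -1345821/759460 - 2122211/4505021 = -7674686233301/3421383248660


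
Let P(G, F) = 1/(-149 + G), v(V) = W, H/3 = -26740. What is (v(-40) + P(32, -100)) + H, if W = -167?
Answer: -9405280/117 ≈ -80387.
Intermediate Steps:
H = -80220 (H = 3*(-26740) = -80220)
v(V) = -167
(v(-40) + P(32, -100)) + H = (-167 + 1/(-149 + 32)) - 80220 = (-167 + 1/(-117)) - 80220 = (-167 - 1/117) - 80220 = -19540/117 - 80220 = -9405280/117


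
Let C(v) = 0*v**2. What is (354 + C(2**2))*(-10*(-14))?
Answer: 49560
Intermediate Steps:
C(v) = 0
(354 + C(2**2))*(-10*(-14)) = (354 + 0)*(-10*(-14)) = 354*140 = 49560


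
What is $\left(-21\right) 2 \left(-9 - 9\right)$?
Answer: $756$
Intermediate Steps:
$\left(-21\right) 2 \left(-9 - 9\right) = - 42 \left(-9 - 9\right) = \left(-42\right) \left(-18\right) = 756$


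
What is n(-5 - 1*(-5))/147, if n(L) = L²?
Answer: 0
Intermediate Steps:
n(-5 - 1*(-5))/147 = (-5 - 1*(-5))²/147 = (-5 + 5)²*(1/147) = 0²*(1/147) = 0*(1/147) = 0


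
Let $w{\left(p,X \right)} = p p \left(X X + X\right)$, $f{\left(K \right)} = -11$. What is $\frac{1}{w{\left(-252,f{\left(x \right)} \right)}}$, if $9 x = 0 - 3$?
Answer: $\frac{1}{6985440} \approx 1.4315 \cdot 10^{-7}$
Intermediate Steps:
$x = - \frac{1}{3}$ ($x = \frac{0 - 3}{9} = \frac{1}{9} \left(-3\right) = - \frac{1}{3} \approx -0.33333$)
$w{\left(p,X \right)} = p^{2} \left(X + X^{2}\right)$ ($w{\left(p,X \right)} = p^{2} \left(X^{2} + X\right) = p^{2} \left(X + X^{2}\right)$)
$\frac{1}{w{\left(-252,f{\left(x \right)} \right)}} = \frac{1}{\left(-11\right) \left(-252\right)^{2} \left(1 - 11\right)} = \frac{1}{\left(-11\right) 63504 \left(-10\right)} = \frac{1}{6985440}$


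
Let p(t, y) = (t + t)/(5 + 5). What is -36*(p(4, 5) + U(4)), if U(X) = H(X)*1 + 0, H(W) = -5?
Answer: 756/5 ≈ 151.20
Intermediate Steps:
U(X) = -5 (U(X) = -5*1 + 0 = -5 + 0 = -5)
p(t, y) = t/5 (p(t, y) = (2*t)/10 = (2*t)*(⅒) = t/5)
-36*(p(4, 5) + U(4)) = -36*((⅕)*4 - 5) = -36*(⅘ - 5) = -36*(-21/5) = 756/5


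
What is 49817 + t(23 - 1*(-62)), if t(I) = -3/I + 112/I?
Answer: 4234554/85 ≈ 49818.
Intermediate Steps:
t(I) = 109/I
49817 + t(23 - 1*(-62)) = 49817 + 109/(23 - 1*(-62)) = 49817 + 109/(23 + 62) = 49817 + 109/85 = 4234554/85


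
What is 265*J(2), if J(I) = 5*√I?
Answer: 1325*√2 ≈ 1873.8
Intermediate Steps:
265*J(2) = 265*(5*√2) = 1325*√2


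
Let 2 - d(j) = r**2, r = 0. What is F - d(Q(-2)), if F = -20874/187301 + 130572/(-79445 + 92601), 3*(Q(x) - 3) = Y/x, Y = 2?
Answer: 370257383/47387153 ≈ 7.8135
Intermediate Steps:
Q(x) = 3 + 2/(3*x) (Q(x) = 3 + (2/x)/3 = 3 + 2/(3*x))
F = 465031689/47387153 (F = -20874*1/187301 + 130572/13156 = -20874/187301 + 130572*(1/13156) = -20874/187301 + 2511/253 = 465031689/47387153 ≈ 9.8135)
d(j) = 2 (d(j) = 2 - 1*0**2 = 2 - 1*0 = 2 + 0 = 2)
F - d(Q(-2)) = 465031689/47387153 - 1*2 = 465031689/47387153 - 2 = 370257383/47387153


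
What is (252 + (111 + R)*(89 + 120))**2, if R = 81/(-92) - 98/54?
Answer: 3232266906474841/6170256 ≈ 5.2385e+8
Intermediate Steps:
R = -6695/2484 (R = 81*(-1/92) - 98*1/54 = -81/92 - 49/27 = -6695/2484 ≈ -2.6953)
(252 + (111 + R)*(89 + 120))**2 = (252 + (111 - 6695/2484)*(89 + 120))**2 = (252 + (269029/2484)*209)**2 = (252 + 56227061/2484)**2 = (56853029/2484)**2 = 3232266906474841/6170256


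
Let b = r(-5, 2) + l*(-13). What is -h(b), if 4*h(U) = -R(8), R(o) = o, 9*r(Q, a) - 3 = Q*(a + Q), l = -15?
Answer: 2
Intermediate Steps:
r(Q, a) = ⅓ + Q*(Q + a)/9 (r(Q, a) = ⅓ + (Q*(a + Q))/9 = ⅓ + (Q*(Q + a))/9 = ⅓ + Q*(Q + a)/9)
b = 197 (b = (⅓ + (⅑)*(-5)² + (⅑)*(-5)*2) - 15*(-13) = (⅓ + (⅑)*25 - 10/9) + 195 = (⅓ + 25/9 - 10/9) + 195 = 2 + 195 = 197)
h(U) = -2 (h(U) = (-1*8)/4 = (¼)*(-8) = -2)
-h(b) = -1*(-2) = 2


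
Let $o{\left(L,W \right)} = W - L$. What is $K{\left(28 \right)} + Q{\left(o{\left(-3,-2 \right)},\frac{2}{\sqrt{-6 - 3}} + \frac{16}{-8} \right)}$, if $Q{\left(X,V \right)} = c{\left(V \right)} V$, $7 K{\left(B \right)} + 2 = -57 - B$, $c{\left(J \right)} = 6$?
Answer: $- \frac{171}{7} - 4 i \approx -24.429 - 4.0 i$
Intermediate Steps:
$K{\left(B \right)} = - \frac{59}{7} - \frac{B}{7}$ ($K{\left(B \right)} = - \frac{2}{7} + \frac{-57 - B}{7} = - \frac{2}{7} - \left(\frac{57}{7} + \frac{B}{7}\right) = - \frac{59}{7} - \frac{B}{7}$)
$Q{\left(X,V \right)} = 6 V$
$K{\left(28 \right)} + Q{\left(o{\left(-3,-2 \right)},\frac{2}{\sqrt{-6 - 3}} + \frac{16}{-8} \right)} = \left(- \frac{59}{7} - 4\right) + 6 \left(\frac{2}{\sqrt{-6 - 3}} + \frac{16}{-8}\right) = \left(- \frac{59}{7} - 4\right) + 6 \left(\frac{2}{\sqrt{-9}} + 16 \left(- \frac{1}{8}\right)\right) = - \frac{87}{7} + 6 \left(\frac{2}{3 i} - 2\right) = - \frac{87}{7} + 6 \left(2 \left(- \frac{i}{3}\right) - 2\right) = - \frac{87}{7} + 6 \left(- \frac{2 i}{3} - 2\right) = - \frac{87}{7} + 6 \left(-2 - \frac{2 i}{3}\right) = - \frac{87}{7} - \left(12 + 4 i\right) = - \frac{171}{7} - 4 i$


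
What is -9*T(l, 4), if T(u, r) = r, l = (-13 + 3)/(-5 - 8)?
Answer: -36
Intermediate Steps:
l = 10/13 (l = -10/(-13) = -10*(-1/13) = 10/13 ≈ 0.76923)
-9*T(l, 4) = -9*4 = -36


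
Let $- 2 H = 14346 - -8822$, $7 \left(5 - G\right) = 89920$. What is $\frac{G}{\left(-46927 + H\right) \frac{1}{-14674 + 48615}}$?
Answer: $\frac{3050786785}{409577} \approx 7448.6$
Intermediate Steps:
$G = - \frac{89885}{7}$ ($G = 5 - \frac{89920}{7} = - \frac{89885}{7} \approx -12841.0$)
$H = -11584$ ($H = - \frac{14346 - -8822}{2} = - \frac{14346 + 8822}{2} = \left(- \frac{1}{2}\right) 23168 = -11584$)
$\frac{G}{\left(-46927 + H\right) \frac{1}{-14674 + 48615}} = - \frac{89885}{7 \frac{-46927 - 11584}{-14674 + 48615}} = - \frac{89885}{7 \left(- \frac{58511}{33941}\right)} = \left(- \frac{89885}{7}\right) \left(- \frac{33941}{58511}\right) = \frac{3050786785}{409577}$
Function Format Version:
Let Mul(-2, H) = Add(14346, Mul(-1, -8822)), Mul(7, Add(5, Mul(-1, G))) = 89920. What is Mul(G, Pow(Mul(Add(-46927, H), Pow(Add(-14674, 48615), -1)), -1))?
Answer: Rational(3050786785, 409577) ≈ 7448.6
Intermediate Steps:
G = Rational(-89885, 7) (G = Add(5, Mul(Rational(-1, 7), 89920)) = Add(5, Rational(-89920, 7)) = Rational(-89885, 7) ≈ -12841.)
H = -11584 (H = Mul(Rational(-1, 2), Add(14346, Mul(-1, -8822))) = Mul(Rational(-1, 2), Add(14346, 8822)) = Mul(Rational(-1, 2), 23168) = -11584)
Mul(G, Pow(Mul(Add(-46927, H), Pow(Add(-14674, 48615), -1)), -1)) = Mul(Rational(-89885, 7), Pow(Mul(Add(-46927, -11584), Pow(Add(-14674, 48615), -1)), -1)) = Mul(Rational(-89885, 7), Pow(Mul(-58511, Pow(33941, -1)), -1)) = Mul(Rational(-89885, 7), Pow(Mul(-58511, Rational(1, 33941)), -1)) = Mul(Rational(-89885, 7), Pow(Rational(-58511, 33941), -1)) = Mul(Rational(-89885, 7), Rational(-33941, 58511)) = Rational(3050786785, 409577)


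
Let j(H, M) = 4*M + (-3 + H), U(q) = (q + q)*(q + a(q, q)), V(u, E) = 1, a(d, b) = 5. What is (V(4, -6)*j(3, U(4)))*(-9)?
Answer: -2592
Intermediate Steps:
U(q) = 2*q*(5 + q) (U(q) = (q + q)*(q + 5) = (2*q)*(5 + q) = 2*q*(5 + q))
j(H, M) = -3 + H + 4*M
(V(4, -6)*j(3, U(4)))*(-9) = (1*(-3 + 3 + 4*(2*4*(5 + 4))))*(-9) = (1*(-3 + 3 + 4*(2*4*9)))*(-9) = (1*(-3 + 3 + 4*72))*(-9) = (1*(-3 + 3 + 288))*(-9) = (1*288)*(-9) = 288*(-9) = -2592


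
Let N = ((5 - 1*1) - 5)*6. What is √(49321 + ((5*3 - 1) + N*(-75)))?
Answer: √49785 ≈ 223.13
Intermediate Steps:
N = -6 (N = ((5 - 1) - 5)*6 = (4 - 5)*6 = -1*6 = -6)
√(49321 + ((5*3 - 1) + N*(-75))) = √(49321 + ((5*3 - 1) - 6*(-75))) = √(49321 + ((15 - 1) + 450)) = √(49321 + (14 + 450)) = √(49321 + 464) = √49785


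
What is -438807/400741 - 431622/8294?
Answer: -8027640780/151079357 ≈ -53.135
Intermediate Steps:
-438807/400741 - 431622/8294 = -438807*1/400741 - 431622*1/8294 = -438807/400741 - 215811/4147 = -8027640780/151079357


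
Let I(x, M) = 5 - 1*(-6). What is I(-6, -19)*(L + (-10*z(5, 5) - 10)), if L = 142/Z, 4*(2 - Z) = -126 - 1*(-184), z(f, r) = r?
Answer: -19624/25 ≈ -784.96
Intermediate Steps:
I(x, M) = 11 (I(x, M) = 5 + 6 = 11)
Z = -25/2 (Z = 2 - (-126 - 1*(-184))/4 = 2 - (-126 + 184)/4 = 2 - ¼*58 = 2 - 29/2 = -25/2 ≈ -12.500)
L = -284/25 (L = 142/(-25/2) = 142*(-2/25) = -284/25 ≈ -11.360)
I(-6, -19)*(L + (-10*z(5, 5) - 10)) = 11*(-284/25 + (-10*5 - 10)) = 11*(-284/25 + (-50 - 10)) = 11*(-284/25 - 60) = 11*(-1784/25) = -19624/25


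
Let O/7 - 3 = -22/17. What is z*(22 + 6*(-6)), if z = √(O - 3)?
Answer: -28*√646/17 ≈ -41.863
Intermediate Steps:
O = 203/17 (O = 21 + 7*(-22/17) = 21 - 154/17 = 203/17 ≈ 11.941)
z = 2*√646/17 (z = √(203/17 - 3) = √(152/17) = 2*√646/17 ≈ 2.9902)
z*(22 + 6*(-6)) = (2*√646/17)*(22 + 6*(-6)) = (2*√646/17)*(22 - 36) = (2*√646/17)*(-14) = -28*√646/17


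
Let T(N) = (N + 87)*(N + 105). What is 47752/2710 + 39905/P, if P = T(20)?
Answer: 14936511/724925 ≈ 20.604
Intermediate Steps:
T(N) = (87 + N)*(105 + N)
P = 13375 (P = 9135 + 20**2 + 192*20 = 9135 + 400 + 3840 = 13375)
47752/2710 + 39905/P = 47752/2710 + 39905/13375 = 47752*(1/2710) + 39905*(1/13375) = 23876/1355 + 7981/2675 = 14936511/724925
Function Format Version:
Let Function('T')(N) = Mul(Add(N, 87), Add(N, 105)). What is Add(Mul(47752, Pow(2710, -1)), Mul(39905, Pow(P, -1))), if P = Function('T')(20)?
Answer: Rational(14936511, 724925) ≈ 20.604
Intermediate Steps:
Function('T')(N) = Mul(Add(87, N), Add(105, N))
P = 13375 (P = Add(9135, Pow(20, 2), Mul(192, 20)) = Add(9135, 400, 3840) = 13375)
Add(Mul(47752, Pow(2710, -1)), Mul(39905, Pow(P, -1))) = Add(Mul(47752, Pow(2710, -1)), Mul(39905, Pow(13375, -1))) = Add(Mul(47752, Rational(1, 2710)), Mul(39905, Rational(1, 13375))) = Add(Rational(23876, 1355), Rational(7981, 2675)) = Rational(14936511, 724925)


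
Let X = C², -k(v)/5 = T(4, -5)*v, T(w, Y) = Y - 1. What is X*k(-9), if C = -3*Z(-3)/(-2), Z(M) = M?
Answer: -10935/2 ≈ -5467.5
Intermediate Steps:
T(w, Y) = -1 + Y
C = -9/2 (C = -3*(-3)/(-2) = 9*(-½) = -9/2 ≈ -4.5000)
k(v) = 30*v (k(v) = -5*(-1 - 5)*v = -(-30)*v = 30*v)
X = 81/4 (X = (-9/2)² = 81/4 ≈ 20.250)
X*k(-9) = 81*(30*(-9))/4 = (81/4)*(-270) = -10935/2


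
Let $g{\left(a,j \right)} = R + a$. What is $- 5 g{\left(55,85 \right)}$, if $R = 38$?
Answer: $-465$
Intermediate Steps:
$g{\left(a,j \right)} = 38 + a$
$- 5 g{\left(55,85 \right)} = - 5 \left(38 + 55\right) = \left(-5\right) 93 = -465$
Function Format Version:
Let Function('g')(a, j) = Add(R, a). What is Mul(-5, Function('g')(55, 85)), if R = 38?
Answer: -465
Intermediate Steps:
Function('g')(a, j) = Add(38, a)
Mul(-5, Function('g')(55, 85)) = Mul(-5, Add(38, 55)) = Mul(-5, 93) = -465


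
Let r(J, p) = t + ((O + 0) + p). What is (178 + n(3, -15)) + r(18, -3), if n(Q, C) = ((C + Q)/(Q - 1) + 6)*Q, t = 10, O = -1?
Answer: 184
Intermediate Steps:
r(J, p) = 9 + p (r(J, p) = 10 + ((-1 + 0) + p) = 10 + (-1 + p) = 9 + p)
n(Q, C) = Q*(6 + (C + Q)/(-1 + Q)) (n(Q, C) = ((C + Q)/(-1 + Q) + 6)*Q = (6 + (C + Q)/(-1 + Q))*Q = Q*(6 + (C + Q)/(-1 + Q)))
(178 + n(3, -15)) + r(18, -3) = (178 + 3*(-6 - 15 + 7*3)/(-1 + 3)) + (9 - 3) = (178 + 3*(-6 - 15 + 21)/2) + 6 = (178 + 3*(½)*0) + 6 = (178 + 0) + 6 = 178 + 6 = 184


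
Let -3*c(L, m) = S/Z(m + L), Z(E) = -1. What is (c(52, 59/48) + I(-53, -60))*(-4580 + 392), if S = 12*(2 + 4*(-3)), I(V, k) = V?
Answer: 389484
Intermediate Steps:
S = -120 (S = 12*(2 - 12) = 12*(-10) = -120)
c(L, m) = -40 (c(L, m) = -(-40)/(-1) = -(-40)*(-1) = -1/3*120 = -40)
(c(52, 59/48) + I(-53, -60))*(-4580 + 392) = (-40 - 53)*(-4580 + 392) = -93*(-4188) = 389484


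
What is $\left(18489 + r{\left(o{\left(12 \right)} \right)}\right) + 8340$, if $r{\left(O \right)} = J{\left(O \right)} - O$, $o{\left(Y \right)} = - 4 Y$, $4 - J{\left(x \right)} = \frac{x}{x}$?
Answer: $26880$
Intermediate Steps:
$J{\left(x \right)} = 3$ ($J{\left(x \right)} = 4 - \frac{x}{x} = 4 - 1 = 3$)
$r{\left(O \right)} = 3 - O$
$\left(18489 + r{\left(o{\left(12 \right)} \right)}\right) + 8340 = \left(18489 - \left(-3 - 48\right)\right) + 8340 = \left(18489 + \left(3 - -48\right)\right) + 8340 = \left(18489 + \left(3 + 48\right)\right) + 8340 = \left(18489 + 51\right) + 8340 = 18540 + 8340 = 26880$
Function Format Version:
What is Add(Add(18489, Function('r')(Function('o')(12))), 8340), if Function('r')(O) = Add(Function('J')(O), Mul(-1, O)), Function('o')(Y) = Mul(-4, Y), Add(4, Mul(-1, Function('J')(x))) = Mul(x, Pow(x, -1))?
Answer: 26880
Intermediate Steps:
Function('J')(x) = 3 (Function('J')(x) = Add(4, Mul(-1, Mul(x, Pow(x, -1)))) = Add(4, Mul(-1, 1)) = Add(4, -1) = 3)
Function('r')(O) = Add(3, Mul(-1, O))
Add(Add(18489, Function('r')(Function('o')(12))), 8340) = Add(Add(18489, Add(3, Mul(-1, Mul(-4, 12)))), 8340) = Add(Add(18489, Add(3, Mul(-1, -48))), 8340) = Add(Add(18489, Add(3, 48)), 8340) = Add(Add(18489, 51), 8340) = Add(18540, 8340) = 26880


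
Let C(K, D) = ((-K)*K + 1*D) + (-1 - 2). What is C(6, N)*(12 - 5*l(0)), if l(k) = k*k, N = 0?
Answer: -468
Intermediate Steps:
l(k) = k²
C(K, D) = -3 + D - K² (C(K, D) = (-K² + D) - 3 = (D - K²) - 3 = -3 + D - K²)
C(6, N)*(12 - 5*l(0)) = (-3 + 0 - 1*6²)*(12 - 5*0²) = (-3 + 0 - 1*36)*(12 - 5*0) = (-3 + 0 - 36)*(12 + 0) = -39*12 = -468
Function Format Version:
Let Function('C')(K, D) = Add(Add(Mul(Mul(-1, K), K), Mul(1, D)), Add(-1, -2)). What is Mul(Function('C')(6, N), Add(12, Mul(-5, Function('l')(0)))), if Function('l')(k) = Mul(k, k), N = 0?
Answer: -468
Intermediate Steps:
Function('l')(k) = Pow(k, 2)
Function('C')(K, D) = Add(-3, D, Mul(-1, Pow(K, 2))) (Function('C')(K, D) = Add(Add(Mul(-1, Pow(K, 2)), D), -3) = Add(Add(D, Mul(-1, Pow(K, 2))), -3) = Add(-3, D, Mul(-1, Pow(K, 2))))
Mul(Function('C')(6, N), Add(12, Mul(-5, Function('l')(0)))) = Mul(Add(-3, 0, Mul(-1, Pow(6, 2))), Add(12, Mul(-5, Pow(0, 2)))) = Mul(Add(-3, 0, Mul(-1, 36)), Add(12, Mul(-5, 0))) = Mul(Add(-3, 0, -36), Add(12, 0)) = Mul(-39, 12) = -468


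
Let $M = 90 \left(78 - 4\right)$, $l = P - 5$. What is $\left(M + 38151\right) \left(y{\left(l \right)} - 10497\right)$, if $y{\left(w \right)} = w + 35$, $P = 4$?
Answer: $-468857493$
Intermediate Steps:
$l = -1$ ($l = 4 - 5 = -1$)
$M = 6660$ ($M = 90 \cdot 74 = 6660$)
$y{\left(w \right)} = 35 + w$
$\left(M + 38151\right) \left(y{\left(l \right)} - 10497\right) = \left(6660 + 38151\right) \left(\left(35 - 1\right) - 10497\right) = 44811 \left(34 - 10497\right) = 44811 \left(-10463\right) = -468857493$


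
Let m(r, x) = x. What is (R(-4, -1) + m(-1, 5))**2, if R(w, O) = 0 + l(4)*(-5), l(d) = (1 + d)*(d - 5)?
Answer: 900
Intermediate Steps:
l(d) = (1 + d)*(-5 + d)
R(w, O) = 25 (R(w, O) = 0 + (-5 + 4**2 - 4*4)*(-5) = 0 + (-5 + 16 - 16)*(-5) = 0 - 5*(-5) = 0 + 25 = 25)
(R(-4, -1) + m(-1, 5))**2 = (25 + 5)**2 = 30**2 = 900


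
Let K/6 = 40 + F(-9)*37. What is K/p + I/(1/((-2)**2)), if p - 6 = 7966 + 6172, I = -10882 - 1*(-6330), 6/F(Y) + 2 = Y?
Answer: -708218041/38896 ≈ -18208.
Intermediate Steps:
F(Y) = 6/(-2 + Y)
I = -4552 (I = -10882 + 6330 = -4552)
K = 1308/11 (K = 6*(40 + (6/(-2 - 9))*37) = 6*(40 + (6/(-11))*37) = 6*(40 + (6*(-1/11))*37) = 6*(40 - 6/11*37) = 6*(40 - 222/11) = 6*(218/11) = 1308/11 ≈ 118.91)
p = 14144 (p = 6 + (7966 + 6172) = 6 + 14138 = 14144)
K/p + I/(1/((-2)**2)) = (1308/11)/14144 - 4552*(-2)**2 = (1308/11)*(1/14144) - 4552/(1/4) = 327/38896 - 4552/1/4 = 327/38896 - 4552*4 = 327/38896 - 18208 = -708218041/38896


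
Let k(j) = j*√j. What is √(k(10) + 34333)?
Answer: √(34333 + 10*√10) ≈ 185.38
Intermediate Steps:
k(j) = j^(3/2)
√(k(10) + 34333) = √(10^(3/2) + 34333) = √(10*√10 + 34333) = √(34333 + 10*√10)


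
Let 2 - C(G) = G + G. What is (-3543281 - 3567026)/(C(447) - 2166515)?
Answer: 7110307/2167407 ≈ 3.2806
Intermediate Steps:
C(G) = 2 - 2*G (C(G) = 2 - (G + G) = 2 - 2*G)
(-3543281 - 3567026)/(C(447) - 2166515) = (-3543281 - 3567026)/((2 - 2*447) - 2166515) = -7110307/((2 - 894) - 2166515) = -7110307/(-892 - 2166515) = -7110307/(-2167407) = -7110307*(-1/2167407) = 7110307/2167407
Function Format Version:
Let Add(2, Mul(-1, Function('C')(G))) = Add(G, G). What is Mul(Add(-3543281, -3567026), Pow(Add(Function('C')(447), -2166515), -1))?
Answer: Rational(7110307, 2167407) ≈ 3.2806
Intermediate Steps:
Function('C')(G) = Add(2, Mul(-2, G)) (Function('C')(G) = Add(2, Mul(-1, Add(G, G))) = Add(2, Mul(-1, Mul(2, G))) = Add(2, Mul(-2, G)))
Mul(Add(-3543281, -3567026), Pow(Add(Function('C')(447), -2166515), -1)) = Mul(Add(-3543281, -3567026), Pow(Add(Add(2, Mul(-2, 447)), -2166515), -1)) = Mul(-7110307, Pow(Add(Add(2, -894), -2166515), -1)) = Mul(-7110307, Pow(Add(-892, -2166515), -1)) = Mul(-7110307, Pow(-2167407, -1)) = Mul(-7110307, Rational(-1, 2167407)) = Rational(7110307, 2167407)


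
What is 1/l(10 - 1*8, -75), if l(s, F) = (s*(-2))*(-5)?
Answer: 1/20 ≈ 0.050000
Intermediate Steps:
l(s, F) = 10*s (l(s, F) = -2*s*(-5) = 10*s)
1/l(10 - 1*8, -75) = 1/(10*(10 - 1*8)) = 1/(10*(10 - 8)) = 1/(10*2) = 1/20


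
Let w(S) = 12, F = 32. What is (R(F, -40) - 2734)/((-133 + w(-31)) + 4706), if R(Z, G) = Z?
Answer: -386/655 ≈ -0.58931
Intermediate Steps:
(R(F, -40) - 2734)/((-133 + w(-31)) + 4706) = (32 - 2734)/((-133 + 12) + 4706) = -2702/(-121 + 4706) = -2702/4585 = -2702*1/4585 = -386/655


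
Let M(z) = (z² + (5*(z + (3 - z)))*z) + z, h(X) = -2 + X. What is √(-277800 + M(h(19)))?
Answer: I*√277239 ≈ 526.54*I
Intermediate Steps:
M(z) = z² + 16*z (M(z) = (z² + (5*3)*z) + z = (z² + 15*z) + z = z² + 16*z)
√(-277800 + M(h(19))) = √(-277800 + (-2 + 19)*(16 + (-2 + 19))) = √(-277800 + 17*(16 + 17)) = √(-277800 + 17*33) = √(-277800 + 561) = √(-277239) = I*√277239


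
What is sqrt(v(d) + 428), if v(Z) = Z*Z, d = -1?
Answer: sqrt(429) ≈ 20.712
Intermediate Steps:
v(Z) = Z**2
sqrt(v(d) + 428) = sqrt((-1)**2 + 428) = sqrt(1 + 428) = sqrt(429)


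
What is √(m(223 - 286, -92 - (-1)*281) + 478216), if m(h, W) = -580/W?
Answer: 2*√474506781/63 ≈ 691.53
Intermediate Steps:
√(m(223 - 286, -92 - (-1)*281) + 478216) = √(-580/(-92 - (-1)*281) + 478216) = √(-580/(-92 - 1*(-281)) + 478216) = √(-580/(-92 + 281) + 478216) = √(-580/189 + 478216) = √(90382244/189) = 2*√474506781/63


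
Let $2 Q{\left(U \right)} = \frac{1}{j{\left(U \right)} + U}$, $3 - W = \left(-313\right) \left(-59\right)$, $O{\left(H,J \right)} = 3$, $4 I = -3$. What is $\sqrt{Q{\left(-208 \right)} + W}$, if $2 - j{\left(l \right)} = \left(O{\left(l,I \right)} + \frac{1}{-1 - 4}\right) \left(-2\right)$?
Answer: $\frac{i \sqrt{18537932361}}{1002} \approx 135.88 i$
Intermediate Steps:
$I = - \frac{3}{4}$ ($I = \frac{1}{4} \left(-3\right) = - \frac{3}{4} \approx -0.75$)
$W = -18464$ ($W = 3 - \left(-313\right) \left(-59\right) = 3 - 18467 = -18464$)
$j{\left(l \right)} = \frac{38}{5}$ ($j{\left(l \right)} = 2 - \left(3 + \frac{1}{-1 - 4}\right) \left(-2\right) = 2 - \left(3 + \frac{1}{-5}\right) \left(-2\right) = 2 - \left(3 - \frac{1}{5}\right) \left(-2\right) = 2 - \frac{14}{5} \left(-2\right) = 2 - - \frac{28}{5} = 2 + \frac{28}{5} = \frac{38}{5}$)
$Q{\left(U \right)} = \frac{1}{2 \left(\frac{38}{5} + U\right)}$
$\sqrt{Q{\left(-208 \right)} + W} = \sqrt{\frac{5}{2 \left(38 + 5 \left(-208\right)\right)} - 18464} = \sqrt{\frac{5}{2 \left(38 - 1040\right)} - 18464} = \sqrt{\frac{5}{2 \left(-1002\right)} - 18464} = \sqrt{\frac{5}{2} \left(- \frac{1}{1002}\right) - 18464} = \sqrt{- \frac{5}{2004} - 18464} = \sqrt{- \frac{37001861}{2004}} = \frac{i \sqrt{18537932361}}{1002}$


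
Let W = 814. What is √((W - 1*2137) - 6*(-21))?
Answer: 3*I*√133 ≈ 34.598*I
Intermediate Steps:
√((W - 1*2137) - 6*(-21)) = √((814 - 1*2137) - 6*(-21)) = √((814 - 2137) + 126) = √(-1323 + 126) = √(-1197) = 3*I*√133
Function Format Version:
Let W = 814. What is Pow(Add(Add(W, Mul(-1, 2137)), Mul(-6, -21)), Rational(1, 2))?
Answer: Mul(3, I, Pow(133, Rational(1, 2))) ≈ Mul(34.598, I)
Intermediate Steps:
Pow(Add(Add(W, Mul(-1, 2137)), Mul(-6, -21)), Rational(1, 2)) = Pow(Add(Add(814, Mul(-1, 2137)), Mul(-6, -21)), Rational(1, 2)) = Pow(Add(Add(814, -2137), 126), Rational(1, 2)) = Pow(Add(-1323, 126), Rational(1, 2)) = Pow(-1197, Rational(1, 2)) = Mul(3, I, Pow(133, Rational(1, 2)))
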